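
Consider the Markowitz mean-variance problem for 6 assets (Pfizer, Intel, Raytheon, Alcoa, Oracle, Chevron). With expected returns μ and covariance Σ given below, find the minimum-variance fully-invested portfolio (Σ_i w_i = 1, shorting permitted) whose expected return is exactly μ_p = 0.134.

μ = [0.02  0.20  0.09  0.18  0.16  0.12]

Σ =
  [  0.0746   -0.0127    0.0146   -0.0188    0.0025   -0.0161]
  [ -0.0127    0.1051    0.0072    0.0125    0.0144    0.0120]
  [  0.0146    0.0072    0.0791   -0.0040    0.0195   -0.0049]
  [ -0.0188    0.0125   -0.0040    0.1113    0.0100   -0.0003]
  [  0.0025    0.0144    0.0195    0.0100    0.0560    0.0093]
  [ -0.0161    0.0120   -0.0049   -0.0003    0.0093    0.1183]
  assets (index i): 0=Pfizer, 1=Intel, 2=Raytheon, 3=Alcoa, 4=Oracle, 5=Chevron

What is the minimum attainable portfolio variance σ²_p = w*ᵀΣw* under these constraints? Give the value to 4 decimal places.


0.0180

x=Σ⁻¹μ = [0.9092  1.4499  0.5067  1.4613  1.8619  0.8694]
y=Σ⁻¹𝟙 = [17.6696  7.5249  7.6256  10.6190  8.9655  9.7325]
a=μᵀx=1.019039  b=𝟙ᵀx=7.058470  c=𝟙ᵀy=62.137012  D=ac−b²=13.498035
λ₁=(c·0.134−b)/D = (62.137012·0.134−7.058470)/13.498035 = 0.093931
λ₂=(a−b·0.134)/D = (1.019039−7.058470·0.134)/13.498035 = 0.005423
w* = 0.093931·x + 0.005423·y:
  w_0 = 0.093931·0.9092 + 0.005423·17.6696 = 0.1812  (Pfizer)
  w_1 = 0.093931·1.4499 + 0.005423·7.5249 = 0.1770  (Intel)
  w_2 = 0.093931·0.5067 + 0.005423·7.6256 = 0.0890  (Raytheon)
  w_3 = 0.093931·1.4613 + 0.005423·10.6190 = 0.1948  (Alcoa)
  w_4 = 0.093931·1.8619 + 0.005423·8.9655 = 0.2235  (Oracle)
  w_5 = 0.093931·0.8694 + 0.005423·9.7325 = 0.1344  (Chevron)
Σw_i=1.0000  μᵀw=0.1340
σ²=wᵀΣw=λ₁·μ_p+λ₂ = 0.093931·0.134 + 0.005423 = 0.018010 ≈ 0.0180


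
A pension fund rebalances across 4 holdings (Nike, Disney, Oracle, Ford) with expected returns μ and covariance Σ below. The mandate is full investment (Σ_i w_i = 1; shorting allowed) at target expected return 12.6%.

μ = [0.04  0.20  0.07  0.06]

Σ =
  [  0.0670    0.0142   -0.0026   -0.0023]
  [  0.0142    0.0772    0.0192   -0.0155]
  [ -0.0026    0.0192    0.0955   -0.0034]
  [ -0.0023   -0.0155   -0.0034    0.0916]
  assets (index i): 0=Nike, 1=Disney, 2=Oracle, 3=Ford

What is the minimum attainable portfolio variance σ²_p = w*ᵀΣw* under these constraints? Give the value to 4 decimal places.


p=Σ⁻¹μ = [0.0613  2.7512  0.2218  1.1303]
q=Σ⁻¹𝟙 = [13.4277  10.9134  9.1211  13.4394]
a=μᵀp=0.636034  b=𝟙ᵀp=4.164628  c=𝟙ᵀq=46.901655  D=ac−b²=12.486904
λ₁=(c·0.126−b)/D = (46.901655·0.126−4.164628)/12.486904 = 0.139745
λ₂=(a−b·0.126)/D = (0.636034−4.164628·0.126)/12.486904 = 0.008913
w* = 0.139745·p + 0.008913·q:
  w_0 = 0.139745·0.0613 + 0.008913·13.4277 = 0.1282  (Nike)
  w_1 = 0.139745·2.7512 + 0.008913·10.9134 = 0.4817  (Disney)
  w_2 = 0.139745·0.2218 + 0.008913·9.1211 = 0.1123  (Oracle)
  w_3 = 0.139745·1.1303 + 0.008913·13.4394 = 0.2777  (Ford)
Σw_i=1.0000  μᵀw=0.1260
σ²=wᵀΣw=λ₁·μ_p+λ₂ = 0.139745·0.126 + 0.008913 = 0.026520 ≈ 0.0265

0.0265


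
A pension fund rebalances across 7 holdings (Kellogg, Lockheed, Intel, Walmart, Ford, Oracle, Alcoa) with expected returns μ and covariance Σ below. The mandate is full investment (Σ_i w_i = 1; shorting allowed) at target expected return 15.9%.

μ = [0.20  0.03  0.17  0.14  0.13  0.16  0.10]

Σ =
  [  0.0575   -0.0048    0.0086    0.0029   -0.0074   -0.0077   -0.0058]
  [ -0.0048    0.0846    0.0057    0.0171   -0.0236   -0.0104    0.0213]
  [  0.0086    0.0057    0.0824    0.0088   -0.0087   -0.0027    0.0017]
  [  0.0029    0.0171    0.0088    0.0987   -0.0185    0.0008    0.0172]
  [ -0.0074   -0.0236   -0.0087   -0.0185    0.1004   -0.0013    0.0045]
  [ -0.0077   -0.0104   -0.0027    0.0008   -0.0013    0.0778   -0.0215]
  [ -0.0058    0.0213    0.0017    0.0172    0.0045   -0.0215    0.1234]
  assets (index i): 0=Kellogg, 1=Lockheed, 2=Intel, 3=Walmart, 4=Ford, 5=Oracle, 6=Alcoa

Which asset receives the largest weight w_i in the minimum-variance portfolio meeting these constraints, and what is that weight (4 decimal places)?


x=Σ⁻¹μ = [4.0184  0.9206  1.7577  1.1763  2.1660  2.9635  1.0895]
y=Σ⁻¹𝟙 = [22.6072  16.2604  10.2037  7.4799  17.6109  20.0547  8.0284]
a=μᵀx=2.159482  b=𝟙ᵀx=14.092056  c=𝟙ᵀy=102.245048  D=ac−b²=22.210327
λ₁=(c·0.159−b)/D = (102.245048·0.159−14.092056)/22.210327 = 0.097473
λ₂=(a−b·0.159)/D = (2.159482−14.092056·0.159)/22.210327 = -0.003654
w* = 0.097473·x + -0.003654·y:
  w_0 = 0.097473·4.0184 + -0.003654·22.6072 = 0.3091  (Kellogg)
  w_1 = 0.097473·0.9206 + -0.003654·16.2604 = 0.0303  (Lockheed)
  w_2 = 0.097473·1.7577 + -0.003654·10.2037 = 0.1340  (Intel)
  w_3 = 0.097473·1.1763 + -0.003654·7.4799 = 0.0873  (Walmart)
  w_4 = 0.097473·2.1660 + -0.003654·17.6109 = 0.1468  (Ford)
  w_5 = 0.097473·2.9635 + -0.003654·20.0547 = 0.2156  (Oracle)
  w_6 = 0.097473·1.0895 + -0.003654·8.0284 = 0.0769  (Alcoa)
Σw_i=1.0000  μᵀw=0.1590
σ²=wᵀΣw=λ₁·μ_p+λ₂ = 0.097473·0.159 + -0.003654 = 0.011844 ≈ 0.0118

Kellogg (0.3091)


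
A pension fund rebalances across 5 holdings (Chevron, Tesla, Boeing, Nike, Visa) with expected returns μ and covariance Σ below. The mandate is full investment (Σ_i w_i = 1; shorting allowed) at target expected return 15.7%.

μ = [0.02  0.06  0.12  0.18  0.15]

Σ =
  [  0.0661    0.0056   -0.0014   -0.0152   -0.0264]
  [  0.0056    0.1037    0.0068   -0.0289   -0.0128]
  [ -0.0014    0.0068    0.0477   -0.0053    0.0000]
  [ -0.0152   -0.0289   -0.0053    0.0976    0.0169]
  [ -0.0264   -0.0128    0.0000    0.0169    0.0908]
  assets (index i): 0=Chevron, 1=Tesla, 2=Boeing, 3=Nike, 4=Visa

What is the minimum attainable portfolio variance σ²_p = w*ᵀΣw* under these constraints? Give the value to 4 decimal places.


p=Σ⁻¹μ = [1.5110  1.1787  2.6425  2.2538  1.8380]
q=Σ⁻¹𝟙 = [25.0548  13.5529  21.5856  16.3613  17.1632]
a=μᵀp=1.099430  b=𝟙ᵀp=9.424048  c=𝟙ᵀq=93.717790  D=ac−b²=14.223418
λ₁=(c·0.157−b)/D = (93.717790·0.157−9.424048)/14.223418 = 0.371897
λ₂=(a−b·0.157)/D = (1.099430−9.424048·0.157)/14.223418 = -0.026727
w* = 0.371897·p + -0.026727·q:
  w_0 = 0.371897·1.5110 + -0.026727·25.0548 = -0.1077  (Chevron)
  w_1 = 0.371897·1.1787 + -0.026727·13.5529 = 0.0761  (Tesla)
  w_2 = 0.371897·2.6425 + -0.026727·21.5856 = 0.4058  (Boeing)
  w_3 = 0.371897·2.2538 + -0.026727·16.3613 = 0.4009  (Nike)
  w_4 = 0.371897·1.8380 + -0.026727·17.1632 = 0.2248  (Visa)
Σw_i=1.0000  μᵀw=0.1570
σ²=wᵀΣw=λ₁·μ_p+λ₂ = 0.371897·0.157 + -0.026727 = 0.031661 ≈ 0.0317

0.0317


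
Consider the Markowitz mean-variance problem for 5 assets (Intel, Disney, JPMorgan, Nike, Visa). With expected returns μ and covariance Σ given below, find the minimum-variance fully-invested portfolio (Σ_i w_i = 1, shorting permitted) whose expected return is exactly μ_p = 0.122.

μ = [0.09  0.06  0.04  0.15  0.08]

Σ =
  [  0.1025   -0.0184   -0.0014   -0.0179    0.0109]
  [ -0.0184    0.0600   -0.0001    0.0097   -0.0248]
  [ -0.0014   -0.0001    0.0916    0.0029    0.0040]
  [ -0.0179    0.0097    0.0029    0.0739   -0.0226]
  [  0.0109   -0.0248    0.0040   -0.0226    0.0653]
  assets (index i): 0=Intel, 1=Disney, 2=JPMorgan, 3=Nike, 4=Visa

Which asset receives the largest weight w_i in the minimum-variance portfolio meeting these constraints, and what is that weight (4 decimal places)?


u=Σ⁻¹μ = [1.4830  2.1328  0.2461  2.9541  2.7949]
v=Σ⁻¹𝟙 = [16.0418  31.0452  9.0926  22.6867  31.7215]
a=μᵀu=0.937988  b=𝟙ᵀu=9.610909  c=𝟙ᵀv=110.587871  D=ac−b²=11.360564
λ₁=(c·0.122−b)/D = (110.587871·0.122−9.610909)/11.360564 = 0.341604
λ₂=(a−b·0.122)/D = (0.937988−9.610909·0.122)/11.360564 = -0.020645
w* = 0.341604·u + -0.020645·v:
  w_0 = 0.341604·1.4830 + -0.020645·16.0418 = 0.1754  (Intel)
  w_1 = 0.341604·2.1328 + -0.020645·31.0452 = 0.0876  (Disney)
  w_2 = 0.341604·0.2461 + -0.020645·9.0926 = -0.1037  (JPMorgan)
  w_3 = 0.341604·2.9541 + -0.020645·22.6867 = 0.5408  (Nike)
  w_4 = 0.341604·2.7949 + -0.020645·31.7215 = 0.2999  (Visa)
Σw_i=1.0000  μᵀw=0.1220
σ²=wᵀΣw=λ₁·μ_p+λ₂ = 0.341604·0.122 + -0.020645 = 0.021030 ≈ 0.0210

Nike (0.5408)


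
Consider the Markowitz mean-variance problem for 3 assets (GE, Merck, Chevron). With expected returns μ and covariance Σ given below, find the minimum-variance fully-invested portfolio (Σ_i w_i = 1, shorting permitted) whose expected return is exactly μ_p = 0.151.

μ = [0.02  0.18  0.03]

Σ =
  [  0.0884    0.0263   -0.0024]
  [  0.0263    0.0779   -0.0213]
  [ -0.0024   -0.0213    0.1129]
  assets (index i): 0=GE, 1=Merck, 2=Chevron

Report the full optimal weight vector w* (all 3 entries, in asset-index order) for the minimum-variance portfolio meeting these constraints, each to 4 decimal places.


g=Σ⁻¹μ = [-0.5588  2.7084  0.7648]
h=Σ⁻¹𝟙 = [7.6338  13.4181  11.5512]
a=μᵀg=0.499286  b=𝟙ᵀg=2.914472  c=𝟙ᵀh=32.603069  D=ac−b²=7.784119
λ₁=(c·0.151−b)/D = (32.603069·0.151−2.914472)/7.784119 = 0.258037
λ₂=(a−b·0.151)/D = (0.499286−2.914472·0.151)/7.784119 = 0.007605
w* = 0.258037·g + 0.007605·h:
  w_0 = 0.258037·-0.5588 + 0.007605·7.6338 = -0.0861  (GE)
  w_1 = 0.258037·2.7084 + 0.007605·13.4181 = 0.8009  (Merck)
  w_2 = 0.258037·0.7648 + 0.007605·11.5512 = 0.2852  (Chevron)
Σw_i=1.0000  μᵀw=0.1510
σ²=wᵀΣw=λ₁·μ_p+λ₂ = 0.258037·0.151 + 0.007605 = 0.046569 ≈ 0.0466

-0.0861  0.8009  0.2852


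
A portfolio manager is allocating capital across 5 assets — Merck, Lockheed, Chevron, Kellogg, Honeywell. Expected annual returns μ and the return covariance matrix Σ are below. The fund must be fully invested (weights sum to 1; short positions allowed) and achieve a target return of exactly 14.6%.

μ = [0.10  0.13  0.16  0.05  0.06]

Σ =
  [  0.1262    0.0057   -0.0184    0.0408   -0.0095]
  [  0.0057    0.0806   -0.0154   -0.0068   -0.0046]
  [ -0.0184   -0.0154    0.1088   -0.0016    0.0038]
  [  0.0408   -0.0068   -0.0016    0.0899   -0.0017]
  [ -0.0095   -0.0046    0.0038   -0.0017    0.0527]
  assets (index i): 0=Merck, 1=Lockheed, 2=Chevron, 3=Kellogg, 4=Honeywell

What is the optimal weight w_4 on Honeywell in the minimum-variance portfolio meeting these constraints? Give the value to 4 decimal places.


0.0149

g=Σ⁻¹μ = [0.9726  2.0080  1.8764  0.3258  1.3643]
h=Σ⁻¹𝟙 = [7.4587  16.2174  12.1496  9.5817  21.1685]
a=μᵀg=0.756687  b=𝟙ᵀg=6.547250  c=𝟙ᵀh=66.575737  D=ac−b²=7.510485
λ₁=(c·0.146−b)/D = (66.575737·0.146−6.547250)/7.510485 = 0.422450
λ₂=(a−b·0.146)/D = (0.756687−6.547250·0.146)/7.510485 = -0.026525
w* = 0.422450·g + -0.026525·h:
  w_0 = 0.422450·0.9726 + -0.026525·7.4587 = 0.2131  (Merck)
  w_1 = 0.422450·2.0080 + -0.026525·16.2174 = 0.4181  (Lockheed)
  w_2 = 0.422450·1.8764 + -0.026525·12.1496 = 0.4704  (Chevron)
  w_3 = 0.422450·0.3258 + -0.026525·9.5817 = -0.1165  (Kellogg)
  w_4 = 0.422450·1.3643 + -0.026525·21.1685 = 0.0149  (Honeywell)
Σw_i=1.0000  μᵀw=0.1460
σ²=wᵀΣw=λ₁·μ_p+λ₂ = 0.422450·0.146 + -0.026525 = 0.035153 ≈ 0.0352


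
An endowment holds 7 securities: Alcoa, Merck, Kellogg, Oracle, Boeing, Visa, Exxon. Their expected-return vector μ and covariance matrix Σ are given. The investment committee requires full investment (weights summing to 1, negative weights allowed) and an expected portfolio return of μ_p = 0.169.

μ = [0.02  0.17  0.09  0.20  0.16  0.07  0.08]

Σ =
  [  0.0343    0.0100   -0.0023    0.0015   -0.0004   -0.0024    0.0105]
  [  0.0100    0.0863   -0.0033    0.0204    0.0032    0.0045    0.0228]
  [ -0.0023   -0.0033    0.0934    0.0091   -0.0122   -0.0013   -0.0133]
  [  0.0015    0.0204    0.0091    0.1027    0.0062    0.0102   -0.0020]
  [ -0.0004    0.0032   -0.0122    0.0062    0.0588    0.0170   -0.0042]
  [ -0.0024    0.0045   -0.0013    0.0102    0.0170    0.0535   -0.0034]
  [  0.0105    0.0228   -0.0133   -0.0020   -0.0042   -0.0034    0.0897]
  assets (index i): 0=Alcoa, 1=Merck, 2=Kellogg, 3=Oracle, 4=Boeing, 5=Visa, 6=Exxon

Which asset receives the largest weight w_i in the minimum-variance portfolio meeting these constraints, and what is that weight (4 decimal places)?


Boeing (0.4223)

p=Σ⁻¹μ = [-0.0177  1.3393  1.3759  1.3952  2.8160  0.1264  0.9253]
q=Σ⁻¹𝟙 = [26.7877  3.6645  14.8264  5.0971  16.0884  14.5412  10.6976]
a=μᵀp=1.163620  b=𝟙ᵀp=7.960341  c=𝟙ᵀq=91.702847  D=ac−b²=43.340284
λ₁=(c·0.169−b)/D = (91.702847·0.169−7.960341)/43.340284 = 0.173913
λ₂=(a−b·0.169)/D = (1.163620−7.960341·0.169)/43.340284 = -0.004192
w* = 0.173913·p + -0.004192·q:
  w_0 = 0.173913·-0.0177 + -0.004192·26.7877 = -0.1154  (Alcoa)
  w_1 = 0.173913·1.3393 + -0.004192·3.6645 = 0.2176  (Merck)
  w_2 = 0.173913·1.3759 + -0.004192·14.8264 = 0.1771  (Kellogg)
  w_3 = 0.173913·1.3952 + -0.004192·5.0971 = 0.2213  (Oracle)
  w_4 = 0.173913·2.8160 + -0.004192·16.0884 = 0.4223  (Boeing)
  w_5 = 0.173913·0.1264 + -0.004192·14.5412 = -0.0390  (Visa)
  w_6 = 0.173913·0.9253 + -0.004192·10.6976 = 0.1161  (Exxon)
Σw_i=1.0000  μᵀw=0.1690
σ²=wᵀΣw=λ₁·μ_p+λ₂ = 0.173913·0.169 + -0.004192 = 0.025199 ≈ 0.0252


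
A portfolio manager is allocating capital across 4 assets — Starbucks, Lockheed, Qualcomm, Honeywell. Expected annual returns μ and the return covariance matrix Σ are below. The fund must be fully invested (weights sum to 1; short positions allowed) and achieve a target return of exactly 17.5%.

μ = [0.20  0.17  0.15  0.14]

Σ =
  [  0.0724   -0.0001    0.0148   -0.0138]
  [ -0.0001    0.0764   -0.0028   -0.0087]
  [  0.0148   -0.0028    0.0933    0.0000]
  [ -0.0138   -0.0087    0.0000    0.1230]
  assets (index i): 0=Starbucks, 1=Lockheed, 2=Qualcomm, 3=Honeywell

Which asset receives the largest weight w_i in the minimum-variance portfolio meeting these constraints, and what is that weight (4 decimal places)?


g=Σ⁻¹μ = [2.8242  2.4595  1.2335  1.6290]
h=Σ⁻¹𝟙 = [14.0551  14.6581  8.9285  10.7438]
a=μᵀg=1.396053  b=𝟙ᵀg=8.146291  c=𝟙ᵀh=48.385420  D=ac−b²=1.186549
λ₁=(c·0.175−b)/D = (48.385420·0.175−8.146291)/1.186549 = 0.270665
λ₂=(a−b·0.175)/D = (1.396053−8.146291·0.175)/1.186549 = -0.024902
w* = 0.270665·g + -0.024902·h:
  w_0 = 0.270665·2.8242 + -0.024902·14.0551 = 0.4144  (Starbucks)
  w_1 = 0.270665·2.4595 + -0.024902·14.6581 = 0.3007  (Lockheed)
  w_2 = 0.270665·1.2335 + -0.024902·8.9285 = 0.1115  (Qualcomm)
  w_3 = 0.270665·1.6290 + -0.024902·10.7438 = 0.1734  (Honeywell)
Σw_i=1.0000  μᵀw=0.1750
σ²=wᵀΣw=λ₁·μ_p+λ₂ = 0.270665·0.175 + -0.024902 = 0.022464 ≈ 0.0225

Starbucks (0.4144)


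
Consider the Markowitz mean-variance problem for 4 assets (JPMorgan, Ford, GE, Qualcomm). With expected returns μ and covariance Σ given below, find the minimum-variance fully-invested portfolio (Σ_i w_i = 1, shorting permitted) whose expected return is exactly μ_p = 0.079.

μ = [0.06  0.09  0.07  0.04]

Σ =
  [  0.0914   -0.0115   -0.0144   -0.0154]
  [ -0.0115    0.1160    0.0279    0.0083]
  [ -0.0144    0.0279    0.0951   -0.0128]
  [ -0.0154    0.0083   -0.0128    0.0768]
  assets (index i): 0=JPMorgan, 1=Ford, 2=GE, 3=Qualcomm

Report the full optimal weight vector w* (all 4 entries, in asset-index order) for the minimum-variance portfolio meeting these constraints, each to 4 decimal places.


u=Σ⁻¹μ = [0.9953  0.6233  0.8100  0.7880]
v=Σ⁻¹𝟙 = [16.8855  5.6695  13.8451  18.1015]
a=μᵀu=0.204035  b=𝟙ᵀu=3.216603  c=𝟙ᵀv=54.501621  D=ac−b²=0.773715
λ₁=(c·0.079−b)/D = (54.501621·0.079−3.216603)/0.773715 = 1.407527
λ₂=(a−b·0.079)/D = (0.204035−3.216603·0.079)/0.773715 = -0.064722
w* = 1.407527·u + -0.064722·v:
  w_0 = 1.407527·0.9953 + -0.064722·16.8855 = 0.3080  (JPMorgan)
  w_1 = 1.407527·0.6233 + -0.064722·5.6695 = 0.5104  (Ford)
  w_2 = 1.407527·0.8100 + -0.064722·13.8451 = 0.2440  (GE)
  w_3 = 1.407527·0.7880 + -0.064722·18.1015 = -0.0624  (Qualcomm)
Σw_i=1.0000  μᵀw=0.0790
σ²=wᵀΣw=λ₁·μ_p+λ₂ = 1.407527·0.079 + -0.064722 = 0.046473 ≈ 0.0465

0.3080  0.5104  0.2440  -0.0624


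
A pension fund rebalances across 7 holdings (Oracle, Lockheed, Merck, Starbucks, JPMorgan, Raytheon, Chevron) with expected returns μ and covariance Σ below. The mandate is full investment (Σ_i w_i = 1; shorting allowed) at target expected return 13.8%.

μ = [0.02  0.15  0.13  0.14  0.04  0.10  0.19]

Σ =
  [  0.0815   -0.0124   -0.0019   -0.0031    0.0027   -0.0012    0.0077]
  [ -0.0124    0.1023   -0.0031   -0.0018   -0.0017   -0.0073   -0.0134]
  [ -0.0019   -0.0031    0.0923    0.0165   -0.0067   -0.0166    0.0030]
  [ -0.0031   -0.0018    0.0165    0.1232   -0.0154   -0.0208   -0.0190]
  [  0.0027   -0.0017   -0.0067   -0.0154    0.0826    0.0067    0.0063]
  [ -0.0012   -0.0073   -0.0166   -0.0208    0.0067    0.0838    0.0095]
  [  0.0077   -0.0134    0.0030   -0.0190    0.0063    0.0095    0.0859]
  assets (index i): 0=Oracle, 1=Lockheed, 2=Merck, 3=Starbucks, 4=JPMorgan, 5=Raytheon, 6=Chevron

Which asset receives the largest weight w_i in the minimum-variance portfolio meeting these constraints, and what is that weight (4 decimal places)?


x=Σ⁻¹μ = [0.4209  2.0678  1.4493  1.7575  0.6177  1.7592  2.5950]
y=Σ⁻¹𝟙 = [14.0199  15.1483  12.8228  13.3833  13.1803  16.8526  12.4297]
a=μᵀx=1.446725  b=𝟙ᵀx=10.667406  c=𝟙ᵀy=97.837026  D=ac−b²=27.749720
λ₁=(c·0.138−b)/D = (97.837026·0.138−10.667406)/27.749720 = 0.102131
λ₂=(a−b·0.138)/D = (1.446725−10.667406·0.138)/27.749720 = -0.000914
w* = 0.102131·x + -0.000914·y:
  w_0 = 0.102131·0.4209 + -0.000914·14.0199 = 0.0302  (Oracle)
  w_1 = 0.102131·2.0678 + -0.000914·15.1483 = 0.1973  (Lockheed)
  w_2 = 0.102131·1.4493 + -0.000914·12.8228 = 0.1363  (Merck)
  w_3 = 0.102131·1.7575 + -0.000914·13.3833 = 0.1673  (Starbucks)
  w_4 = 0.102131·0.6177 + -0.000914·13.1803 = 0.0510  (JPMorgan)
  w_5 = 0.102131·1.7592 + -0.000914·16.8526 = 0.1643  (Raytheon)
  w_6 = 0.102131·2.5950 + -0.000914·12.4297 = 0.2537  (Chevron)
Σw_i=1.0000  μᵀw=0.1380
σ²=wᵀΣw=λ₁·μ_p+λ₂ = 0.102131·0.138 + -0.000914 = 0.013180 ≈ 0.0132

Chevron (0.2537)


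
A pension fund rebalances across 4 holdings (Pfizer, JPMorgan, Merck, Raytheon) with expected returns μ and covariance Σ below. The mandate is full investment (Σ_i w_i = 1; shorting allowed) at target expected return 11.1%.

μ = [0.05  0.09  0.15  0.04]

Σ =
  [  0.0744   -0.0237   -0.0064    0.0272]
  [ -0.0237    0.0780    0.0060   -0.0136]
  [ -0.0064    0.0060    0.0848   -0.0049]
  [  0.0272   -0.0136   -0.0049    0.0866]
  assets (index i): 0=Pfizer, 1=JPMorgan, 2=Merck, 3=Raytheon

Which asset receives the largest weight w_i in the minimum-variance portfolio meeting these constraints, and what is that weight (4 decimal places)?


p=Σ⁻¹μ = [1.1227  1.4341  1.7773  0.4350]
q=Σ⁻¹𝟙 = [16.8455  18.7168  12.3111  9.8923]
a=μᵀp=0.469199  b=𝟙ᵀp=4.769146  c=𝟙ᵀq=57.765733  D=ac−b²=4.358838
λ₁=(c·0.111−b)/D = (57.765733·0.111−4.769146)/4.358838 = 0.376901
λ₂=(a−b·0.111)/D = (0.469199−4.769146·0.111)/4.358838 = -0.013806
w* = 0.376901·p + -0.013806·q:
  w_0 = 0.376901·1.1227 + -0.013806·16.8455 = 0.1906  (Pfizer)
  w_1 = 0.376901·1.4341 + -0.013806·18.7168 = 0.2821  (JPMorgan)
  w_2 = 0.376901·1.7773 + -0.013806·12.3111 = 0.4999  (Merck)
  w_3 = 0.376901·0.4350 + -0.013806·9.8923 = 0.0274  (Raytheon)
Σw_i=1.0000  μᵀw=0.1110
σ²=wᵀΣw=λ₁·μ_p+λ₂ = 0.376901·0.111 + -0.013806 = 0.028030 ≈ 0.0280

Merck (0.4999)


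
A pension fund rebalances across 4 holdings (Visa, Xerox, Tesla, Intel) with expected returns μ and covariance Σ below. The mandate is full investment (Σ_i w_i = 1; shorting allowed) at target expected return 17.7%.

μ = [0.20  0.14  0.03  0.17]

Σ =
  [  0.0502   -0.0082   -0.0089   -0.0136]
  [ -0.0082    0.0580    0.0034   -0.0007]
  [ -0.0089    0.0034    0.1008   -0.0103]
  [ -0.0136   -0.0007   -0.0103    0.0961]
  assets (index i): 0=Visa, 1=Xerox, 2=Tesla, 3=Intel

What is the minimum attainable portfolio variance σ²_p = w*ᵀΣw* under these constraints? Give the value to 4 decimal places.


0.0165

g=Σ⁻¹μ = [5.3844  3.1521  0.9379  2.6545]
h=Σ⁻¹𝟙 = [30.1451  20.9060  13.5402  16.2754]
a=μᵀg=1.997566  b=𝟙ᵀg=12.128880  c=𝟙ᵀh=80.866639  D=ac−b²=14.426714
λ₁=(c·0.177−b)/D = (80.866639·0.177−12.128880)/14.426714 = 0.151422
λ₂=(a−b·0.177)/D = (1.997566−12.128880·0.177)/14.426714 = -0.010345
w* = 0.151422·g + -0.010345·h:
  w_0 = 0.151422·5.3844 + -0.010345·30.1451 = 0.5035  (Visa)
  w_1 = 0.151422·3.1521 + -0.010345·20.9060 = 0.2610  (Xerox)
  w_2 = 0.151422·0.9379 + -0.010345·13.5402 = 0.0020  (Tesla)
  w_3 = 0.151422·2.6545 + -0.010345·16.2754 = 0.2336  (Intel)
Σw_i=1.0000  μᵀw=0.1770
σ²=wᵀΣw=λ₁·μ_p+λ₂ = 0.151422·0.177 + -0.010345 = 0.016457 ≈ 0.0165


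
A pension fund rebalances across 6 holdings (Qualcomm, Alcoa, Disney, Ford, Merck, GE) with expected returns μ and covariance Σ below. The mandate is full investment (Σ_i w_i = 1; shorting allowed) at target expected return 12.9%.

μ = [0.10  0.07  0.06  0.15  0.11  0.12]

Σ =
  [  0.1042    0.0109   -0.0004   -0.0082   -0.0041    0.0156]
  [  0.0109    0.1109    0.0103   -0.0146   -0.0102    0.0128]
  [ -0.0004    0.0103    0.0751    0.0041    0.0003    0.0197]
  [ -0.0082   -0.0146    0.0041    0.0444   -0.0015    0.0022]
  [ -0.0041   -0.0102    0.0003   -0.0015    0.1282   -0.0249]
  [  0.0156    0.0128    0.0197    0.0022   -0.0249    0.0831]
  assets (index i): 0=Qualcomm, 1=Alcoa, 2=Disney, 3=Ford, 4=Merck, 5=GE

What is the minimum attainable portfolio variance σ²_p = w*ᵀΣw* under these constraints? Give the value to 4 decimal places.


0.0161

x=Σ⁻¹μ = [1.0065  0.9917  0.0957  3.8573  1.2783  1.3606]
y=Σ⁻¹𝟙 = [9.6703  10.8406  7.9273  27.0558  11.0706  9.2702]
a=μᵀx=1.058287  b=𝟙ᵀx=8.590068  c=𝟙ᵀy=75.834749  D=ac−b²=6.465640
λ₁=(c·0.129−b)/D = (75.834749·0.129−8.590068)/6.465640 = 0.184454
λ₂=(a−b·0.129)/D = (1.058287−8.590068·0.129)/6.465640 = -0.007707
w* = 0.184454·x + -0.007707·y:
  w_0 = 0.184454·1.0065 + -0.007707·9.6703 = 0.1111  (Qualcomm)
  w_1 = 0.184454·0.9917 + -0.007707·10.8406 = 0.0994  (Alcoa)
  w_2 = 0.184454·0.0957 + -0.007707·7.9273 = -0.0434  (Disney)
  w_3 = 0.184454·3.8573 + -0.007707·27.0558 = 0.5030  (Ford)
  w_4 = 0.184454·1.2783 + -0.007707·11.0706 = 0.1505  (Merck)
  w_5 = 0.184454·1.3606 + -0.007707·9.2702 = 0.1795  (GE)
Σw_i=1.0000  μᵀw=0.1290
σ²=wᵀΣw=λ₁·μ_p+λ₂ = 0.184454·0.129 + -0.007707 = 0.016087 ≈ 0.0161


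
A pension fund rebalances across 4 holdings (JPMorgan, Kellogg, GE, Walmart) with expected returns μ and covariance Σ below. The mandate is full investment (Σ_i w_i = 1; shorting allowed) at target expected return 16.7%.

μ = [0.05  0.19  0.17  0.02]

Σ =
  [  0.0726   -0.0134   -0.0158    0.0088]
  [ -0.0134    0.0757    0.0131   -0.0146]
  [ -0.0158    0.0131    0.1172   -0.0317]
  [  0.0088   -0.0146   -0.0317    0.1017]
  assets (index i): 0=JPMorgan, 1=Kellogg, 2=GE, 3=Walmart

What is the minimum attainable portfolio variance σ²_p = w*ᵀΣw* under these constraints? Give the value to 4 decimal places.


p=Σ⁻¹μ = [1.4137  2.6675  1.6017  0.9565]
q=Σ⁻¹𝟙 = [17.9572  16.9813  13.0545  14.7859]
a=μᵀp=0.868912  b=𝟙ᵀp=6.639295  c=𝟙ᵀq=62.778976  D=ac−b²=10.469171
λ₁=(c·0.167−b)/D = (62.778976·0.167−6.639295)/10.469171 = 0.367249
λ₂=(a−b·0.167)/D = (0.868912−6.639295·0.167)/10.469171 = -0.022910
w* = 0.367249·p + -0.022910·q:
  w_0 = 0.367249·1.4137 + -0.022910·17.9572 = 0.1078  (JPMorgan)
  w_1 = 0.367249·2.6675 + -0.022910·16.9813 = 0.5906  (Kellogg)
  w_2 = 0.367249·1.6017 + -0.022910·13.0545 = 0.2891  (GE)
  w_3 = 0.367249·0.9565 + -0.022910·14.7859 = 0.0125  (Walmart)
Σw_i=1.0000  μᵀw=0.1670
σ²=wᵀΣw=λ₁·μ_p+λ₂ = 0.367249·0.167 + -0.022910 = 0.038420 ≈ 0.0384

0.0384


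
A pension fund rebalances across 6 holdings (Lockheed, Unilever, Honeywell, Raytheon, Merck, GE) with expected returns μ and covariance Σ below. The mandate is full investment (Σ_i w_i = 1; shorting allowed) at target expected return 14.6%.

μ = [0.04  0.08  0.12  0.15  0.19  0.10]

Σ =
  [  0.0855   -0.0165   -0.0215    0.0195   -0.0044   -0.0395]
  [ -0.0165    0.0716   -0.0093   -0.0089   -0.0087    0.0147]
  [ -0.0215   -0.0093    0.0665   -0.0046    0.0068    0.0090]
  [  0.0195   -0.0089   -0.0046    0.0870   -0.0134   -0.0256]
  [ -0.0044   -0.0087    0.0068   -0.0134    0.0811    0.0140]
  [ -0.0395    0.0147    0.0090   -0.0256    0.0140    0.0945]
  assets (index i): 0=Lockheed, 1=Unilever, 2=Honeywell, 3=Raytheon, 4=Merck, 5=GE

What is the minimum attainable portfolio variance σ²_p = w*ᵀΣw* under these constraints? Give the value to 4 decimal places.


u=Σ⁻¹μ = [1.7385  2.1464  2.3674  2.5314  2.6243  1.5225]
v=Σ⁻¹𝟙 = [27.9969  23.5022  24.5744  16.5611  13.8135  18.7280]
a=μᵀu=1.555924  b=𝟙ᵀu=12.930512  c=𝟙ᵀv=125.176125  D=ac−b²=27.566333
λ₁=(c·0.146−b)/D = (125.176125·0.146−12.930512)/27.566333 = 0.193903
λ₂=(a−b·0.146)/D = (1.555924−12.930512·0.146)/27.566333 = -0.012041
w* = 0.193903·u + -0.012041·v:
  w_0 = 0.193903·1.7385 + -0.012041·27.9969 = -0.0000  (Lockheed)
  w_1 = 0.193903·2.1464 + -0.012041·23.5022 = 0.1332  (Unilever)
  w_2 = 0.193903·2.3674 + -0.012041·24.5744 = 0.1632  (Honeywell)
  w_3 = 0.193903·2.5314 + -0.012041·16.5611 = 0.2914  (Raytheon)
  w_4 = 0.193903·2.6243 + -0.012041·13.8135 = 0.3425  (Merck)
  w_5 = 0.193903·1.5225 + -0.012041·18.7280 = 0.0697  (GE)
Σw_i=1.0000  μᵀw=0.1460
σ²=wᵀΣw=λ₁·μ_p+λ₂ = 0.193903·0.146 + -0.012041 = 0.016269 ≈ 0.0163

0.0163


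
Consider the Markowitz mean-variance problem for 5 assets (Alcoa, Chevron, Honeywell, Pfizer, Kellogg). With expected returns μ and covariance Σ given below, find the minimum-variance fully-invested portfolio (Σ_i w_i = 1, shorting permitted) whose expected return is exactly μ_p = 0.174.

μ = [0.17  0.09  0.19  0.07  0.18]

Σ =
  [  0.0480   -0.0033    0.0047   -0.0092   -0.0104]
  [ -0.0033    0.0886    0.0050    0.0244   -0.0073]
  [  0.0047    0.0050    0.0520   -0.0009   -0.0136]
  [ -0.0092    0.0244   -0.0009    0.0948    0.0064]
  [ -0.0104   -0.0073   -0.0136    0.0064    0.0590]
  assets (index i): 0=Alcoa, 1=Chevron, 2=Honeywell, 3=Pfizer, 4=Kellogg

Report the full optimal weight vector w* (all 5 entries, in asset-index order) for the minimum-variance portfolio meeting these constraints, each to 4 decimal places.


0.2840  0.0579  0.3120  0.0097  0.3364

x=Σ⁻¹μ = [4.3642  1.1770  4.4451  0.5684  4.9287]
y=Σ⁻¹𝟙 = [26.9330  10.8386  23.0739  8.7413  27.4082]
a=μᵀx=2.619378  b=𝟙ᵀx=15.483499  c=𝟙ᵀy=96.995058  D=ac−b²=14.327928
λ₁=(c·0.174−b)/D = (96.995058·0.174−15.483499)/14.327928 = 0.097267
λ₂=(a−b·0.174)/D = (2.619378−15.483499·0.174)/14.327928 = -0.005217
w* = 0.097267·x + -0.005217·y:
  w_0 = 0.097267·4.3642 + -0.005217·26.9330 = 0.2840  (Alcoa)
  w_1 = 0.097267·1.1770 + -0.005217·10.8386 = 0.0579  (Chevron)
  w_2 = 0.097267·4.4451 + -0.005217·23.0739 = 0.3120  (Honeywell)
  w_3 = 0.097267·0.5684 + -0.005217·8.7413 = 0.0097  (Pfizer)
  w_4 = 0.097267·4.9287 + -0.005217·27.4082 = 0.3364  (Kellogg)
Σw_i=1.0000  μᵀw=0.1740
σ²=wᵀΣw=λ₁·μ_p+λ₂ = 0.097267·0.174 + -0.005217 = 0.011707 ≈ 0.0117


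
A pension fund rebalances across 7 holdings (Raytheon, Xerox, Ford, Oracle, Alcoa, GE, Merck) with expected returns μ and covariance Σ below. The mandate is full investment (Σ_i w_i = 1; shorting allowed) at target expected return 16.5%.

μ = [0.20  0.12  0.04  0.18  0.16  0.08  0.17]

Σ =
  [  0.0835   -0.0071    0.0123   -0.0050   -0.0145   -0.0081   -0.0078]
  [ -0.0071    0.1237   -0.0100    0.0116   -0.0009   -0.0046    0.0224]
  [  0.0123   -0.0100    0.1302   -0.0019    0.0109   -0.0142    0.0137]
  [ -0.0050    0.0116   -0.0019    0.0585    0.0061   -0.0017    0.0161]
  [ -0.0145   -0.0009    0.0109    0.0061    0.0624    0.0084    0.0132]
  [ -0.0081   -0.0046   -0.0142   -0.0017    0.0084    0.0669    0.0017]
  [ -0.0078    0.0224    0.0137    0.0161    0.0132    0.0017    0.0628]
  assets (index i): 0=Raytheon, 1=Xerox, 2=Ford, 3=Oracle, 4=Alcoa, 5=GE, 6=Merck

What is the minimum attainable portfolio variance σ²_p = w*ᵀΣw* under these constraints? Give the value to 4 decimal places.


0.0136

p=Σ⁻¹μ = [3.3671  0.6733  -0.1761  2.5258  2.6061  1.3063  1.6928]
q=Σ⁻¹𝟙 = [17.1964  7.8130  6.9228  14.4745  13.7378  17.5093  6.6900]
a=μᵀp=2.011068  b=𝟙ᵀp=11.995267  c=𝟙ᵀq=84.343889  D=ac−b²=25.734820
λ₁=(c·0.165−b)/D = (84.343889·0.165−11.995267)/25.734820 = 0.074664
λ₂=(a−b·0.165)/D = (2.011068−11.995267·0.165)/25.734820 = 0.001238
w* = 0.074664·p + 0.001238·q:
  w_0 = 0.074664·3.3671 + 0.001238·17.1964 = 0.2727  (Raytheon)
  w_1 = 0.074664·0.6733 + 0.001238·7.8130 = 0.0599  (Xerox)
  w_2 = 0.074664·-0.1761 + 0.001238·6.9228 = -0.0046  (Ford)
  w_3 = 0.074664·2.5258 + 0.001238·14.4745 = 0.2065  (Oracle)
  w_4 = 0.074664·2.6061 + 0.001238·13.7378 = 0.2116  (Alcoa)
  w_5 = 0.074664·1.3063 + 0.001238·17.5093 = 0.1192  (GE)
  w_6 = 0.074664·1.6928 + 0.001238·6.6900 = 0.1347  (Merck)
Σw_i=1.0000  μᵀw=0.1650
σ²=wᵀΣw=λ₁·μ_p+λ₂ = 0.074664·0.165 + 0.001238 = 0.013557 ≈ 0.0136


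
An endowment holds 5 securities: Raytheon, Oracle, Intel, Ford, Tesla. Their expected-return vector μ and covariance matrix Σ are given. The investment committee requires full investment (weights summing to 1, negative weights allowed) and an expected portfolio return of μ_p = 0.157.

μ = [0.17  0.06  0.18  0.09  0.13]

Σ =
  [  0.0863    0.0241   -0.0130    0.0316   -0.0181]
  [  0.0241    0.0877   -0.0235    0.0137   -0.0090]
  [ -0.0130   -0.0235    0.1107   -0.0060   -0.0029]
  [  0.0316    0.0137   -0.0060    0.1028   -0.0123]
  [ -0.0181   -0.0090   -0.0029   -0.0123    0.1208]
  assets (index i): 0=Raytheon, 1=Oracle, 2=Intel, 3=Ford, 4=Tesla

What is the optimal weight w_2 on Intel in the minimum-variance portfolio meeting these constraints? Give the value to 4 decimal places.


0.3216

g=Σ⁻¹μ = [2.2692  0.7246  2.1084  0.3912  1.5606]
h=Σ⁻¹𝟙 = [10.0023  12.3608  13.5304  7.2020  11.7559]
a=μᵀg=1.046835  b=𝟙ᵀg=7.053952  c=𝟙ᵀh=54.851375  D=ac−b²=7.662083
λ₁=(c·0.157−b)/D = (54.851375·0.157−7.053952)/7.662083 = 0.203302
λ₂=(a−b·0.157)/D = (1.046835−7.053952·0.157)/7.662083 = -0.007914
w* = 0.203302·g + -0.007914·h:
  w_0 = 0.203302·2.2692 + -0.007914·10.0023 = 0.3822  (Raytheon)
  w_1 = 0.203302·0.7246 + -0.007914·12.3608 = 0.0495  (Oracle)
  w_2 = 0.203302·2.1084 + -0.007914·13.5304 = 0.3216  (Intel)
  w_3 = 0.203302·0.3912 + -0.007914·7.2020 = 0.0225  (Ford)
  w_4 = 0.203302·1.5606 + -0.007914·11.7559 = 0.2242  (Tesla)
Σw_i=1.0000  μᵀw=0.1570
σ²=wᵀΣw=λ₁·μ_p+λ₂ = 0.203302·0.157 + -0.007914 = 0.024005 ≈ 0.0240


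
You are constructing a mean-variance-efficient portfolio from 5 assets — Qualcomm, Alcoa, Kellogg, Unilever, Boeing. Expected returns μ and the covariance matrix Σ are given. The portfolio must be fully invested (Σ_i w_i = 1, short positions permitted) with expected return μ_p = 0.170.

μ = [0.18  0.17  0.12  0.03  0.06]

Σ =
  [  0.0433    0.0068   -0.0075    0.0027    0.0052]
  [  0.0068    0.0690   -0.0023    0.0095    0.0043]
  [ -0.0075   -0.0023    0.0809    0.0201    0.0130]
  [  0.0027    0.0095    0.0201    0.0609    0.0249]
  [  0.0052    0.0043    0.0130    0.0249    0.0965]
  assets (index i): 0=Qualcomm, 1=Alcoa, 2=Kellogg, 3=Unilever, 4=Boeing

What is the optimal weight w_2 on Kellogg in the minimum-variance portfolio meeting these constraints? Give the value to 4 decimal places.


x=Σ⁻¹μ = [4.1973  2.2200  2.1046  -0.8270  0.2265]
y=Σ⁻¹𝟙 = [22.3183  11.3304  12.0456  7.6159  5.0673]
a=μᵀx=1.374257  b=𝟙ᵀx=7.921461  c=𝟙ᵀy=58.377585  D=ac−b²=17.476233
λ₁=(c·0.170−b)/D = (58.377585·0.170−7.921461)/17.476233 = 0.114597
λ₂=(a−b·0.170)/D = (1.374257−7.921461·0.170)/17.476233 = 0.001580
w* = 0.114597·x + 0.001580·y:
  w_0 = 0.114597·4.1973 + 0.001580·22.3183 = 0.5163  (Qualcomm)
  w_1 = 0.114597·2.2200 + 0.001580·11.3304 = 0.2723  (Alcoa)
  w_2 = 0.114597·2.1046 + 0.001580·12.0456 = 0.2602  (Kellogg)
  w_3 = 0.114597·-0.8270 + 0.001580·7.6159 = -0.0827  (Unilever)
  w_4 = 0.114597·0.2265 + 0.001580·5.0673 = 0.0340  (Boeing)
Σw_i=1.0000  μᵀw=0.1700
σ²=wᵀΣw=λ₁·μ_p+λ₂ = 0.114597·0.170 + 0.001580 = 0.021061 ≈ 0.0211

0.2602


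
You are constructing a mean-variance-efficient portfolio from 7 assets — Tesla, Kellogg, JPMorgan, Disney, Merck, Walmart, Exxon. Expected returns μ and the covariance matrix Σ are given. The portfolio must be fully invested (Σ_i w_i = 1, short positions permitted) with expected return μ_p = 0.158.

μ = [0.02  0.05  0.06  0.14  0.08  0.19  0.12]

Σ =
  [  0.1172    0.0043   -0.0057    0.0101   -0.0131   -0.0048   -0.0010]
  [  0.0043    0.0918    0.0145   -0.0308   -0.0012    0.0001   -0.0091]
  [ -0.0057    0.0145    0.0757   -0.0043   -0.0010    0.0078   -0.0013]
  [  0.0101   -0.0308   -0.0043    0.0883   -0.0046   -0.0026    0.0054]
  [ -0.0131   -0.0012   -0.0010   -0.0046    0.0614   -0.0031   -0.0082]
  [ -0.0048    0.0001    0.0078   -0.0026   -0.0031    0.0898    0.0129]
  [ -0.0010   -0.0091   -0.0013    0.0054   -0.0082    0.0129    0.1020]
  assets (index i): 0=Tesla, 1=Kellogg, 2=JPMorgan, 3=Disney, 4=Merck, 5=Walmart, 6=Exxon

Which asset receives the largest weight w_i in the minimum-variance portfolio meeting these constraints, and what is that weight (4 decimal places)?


g=Σ⁻¹μ = [0.2600  1.2896  0.5162  2.1192  1.7978  2.0527  1.0734]
h=Σ⁻¹𝟙 = [10.0411  15.7047  11.3397  16.9930  22.1882  10.3445  11.0238]
a=μᵀg=1.059974  b=𝟙ᵀg=9.108831  c=𝟙ᵀh=97.635086  D=ac−b²=20.519845
λ₁=(c·0.158−b)/D = (97.635086·0.158−9.108831)/20.519845 = 0.307873
λ₂=(a−b·0.158)/D = (1.059974−9.108831·0.158)/20.519845 = -0.018481
w* = 0.307873·g + -0.018481·h:
  w_0 = 0.307873·0.2600 + -0.018481·10.0411 = -0.1055  (Tesla)
  w_1 = 0.307873·1.2896 + -0.018481·15.7047 = 0.1068  (Kellogg)
  w_2 = 0.307873·0.5162 + -0.018481·11.3397 = -0.0506  (JPMorgan)
  w_3 = 0.307873·2.1192 + -0.018481·16.9930 = 0.3384  (Disney)
  w_4 = 0.307873·1.7978 + -0.018481·22.1882 = 0.1434  (Merck)
  w_5 = 0.307873·2.0527 + -0.018481·10.3445 = 0.4408  (Walmart)
  w_6 = 0.307873·1.0734 + -0.018481·11.0238 = 0.1267  (Exxon)
Σw_i=1.0000  μᵀw=0.1580
σ²=wᵀΣw=λ₁·μ_p+λ₂ = 0.307873·0.158 + -0.018481 = 0.030163 ≈ 0.0302

Walmart (0.4408)


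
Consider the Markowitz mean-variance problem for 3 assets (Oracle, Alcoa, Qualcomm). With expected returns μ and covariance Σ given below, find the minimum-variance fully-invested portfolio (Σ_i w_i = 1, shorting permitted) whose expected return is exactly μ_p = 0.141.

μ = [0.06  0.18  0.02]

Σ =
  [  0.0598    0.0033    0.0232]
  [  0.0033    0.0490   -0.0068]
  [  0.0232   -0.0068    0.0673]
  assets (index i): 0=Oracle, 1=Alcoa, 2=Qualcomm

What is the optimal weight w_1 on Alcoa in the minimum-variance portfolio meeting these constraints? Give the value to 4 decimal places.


u=Σ⁻¹μ = [0.6226  3.6948  0.4559]
v=Σ⁻¹𝟙 = [10.2975  21.5868  13.4902]
a=μᵀu=0.711538  b=𝟙ᵀu=4.773271  c=𝟙ᵀv=45.374440  D=ac−b²=9.501506
λ₁=(c·0.141−b)/D = (45.374440·0.141−4.773271)/9.501506 = 0.170975
λ₂=(a−b·0.141)/D = (0.711538−4.773271·0.141)/9.501506 = 0.004053
w* = 0.170975·u + 0.004053·v:
  w_0 = 0.170975·0.6226 + 0.004053·10.2975 = 0.1482  (Oracle)
  w_1 = 0.170975·3.6948 + 0.004053·21.5868 = 0.7192  (Alcoa)
  w_2 = 0.170975·0.4559 + 0.004053·13.4902 = 0.1326  (Qualcomm)
Σw_i=1.0000  μᵀw=0.1410
σ²=wᵀΣw=λ₁·μ_p+λ₂ = 0.170975·0.141 + 0.004053 = 0.028160 ≈ 0.0282

0.7192


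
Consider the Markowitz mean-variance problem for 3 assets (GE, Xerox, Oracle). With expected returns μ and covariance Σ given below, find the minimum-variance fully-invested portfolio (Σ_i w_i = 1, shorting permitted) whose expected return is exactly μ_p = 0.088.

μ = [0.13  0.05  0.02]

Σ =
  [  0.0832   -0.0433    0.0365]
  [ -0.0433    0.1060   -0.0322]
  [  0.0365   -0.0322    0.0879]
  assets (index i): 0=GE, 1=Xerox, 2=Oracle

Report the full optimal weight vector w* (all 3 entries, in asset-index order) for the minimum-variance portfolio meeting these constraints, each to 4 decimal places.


0.5088  0.4011  0.0901

g=Σ⁻¹μ = [2.3902  1.3679  -0.2639]
h=Σ⁻¹𝟙 = [17.4057  20.0337  11.4878]
a=μᵀg=0.373838  b=𝟙ᵀg=3.494185  c=𝟙ᵀh=48.927234  D=ac−b²=6.081548
λ₁=(c·0.088−b)/D = (48.927234·0.088−3.494185)/6.081548 = 0.133422
λ₂=(a−b·0.088)/D = (0.373838−3.494185·0.088)/6.081548 = 0.010910
w* = 0.133422·g + 0.010910·h:
  w_0 = 0.133422·2.3902 + 0.010910·17.4057 = 0.5088  (GE)
  w_1 = 0.133422·1.3679 + 0.010910·20.0337 = 0.4011  (Xerox)
  w_2 = 0.133422·-0.2639 + 0.010910·11.4878 = 0.0901  (Oracle)
Σw_i=1.0000  μᵀw=0.0880
σ²=wᵀΣw=λ₁·μ_p+λ₂ = 0.133422·0.088 + 0.010910 = 0.022651 ≈ 0.0227


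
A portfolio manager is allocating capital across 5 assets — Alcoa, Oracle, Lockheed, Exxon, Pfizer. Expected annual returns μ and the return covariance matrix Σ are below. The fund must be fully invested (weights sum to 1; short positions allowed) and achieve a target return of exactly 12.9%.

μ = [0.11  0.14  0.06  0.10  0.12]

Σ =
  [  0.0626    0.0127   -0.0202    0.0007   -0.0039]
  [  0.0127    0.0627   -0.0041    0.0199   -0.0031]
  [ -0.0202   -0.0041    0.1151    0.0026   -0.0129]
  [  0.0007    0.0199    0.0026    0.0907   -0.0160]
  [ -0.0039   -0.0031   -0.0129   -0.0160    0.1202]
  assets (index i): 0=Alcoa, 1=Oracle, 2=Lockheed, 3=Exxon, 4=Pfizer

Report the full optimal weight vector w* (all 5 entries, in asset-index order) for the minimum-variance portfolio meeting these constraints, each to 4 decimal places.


g=Σ⁻¹μ = [1.8161  1.7063  1.0295  0.9200  1.3342]
h=Σ⁻¹𝟙 = [18.8640  10.3189  13.4799  10.3501  12.0220]
a=μᵀg=0.752529  b=𝟙ᵀg=6.806133  c=𝟙ᵀh=65.034908  D=ac−b²=2.617199
λ₁=(c·0.129−b)/D = (65.034908·0.129−6.806133)/2.617199 = 0.604986
λ₂=(a−b·0.129)/D = (0.752529−6.806133·0.129)/2.617199 = -0.047938
w* = 0.604986·g + -0.047938·h:
  w_0 = 0.604986·1.8161 + -0.047938·18.8640 = 0.1944  (Alcoa)
  w_1 = 0.604986·1.7063 + -0.047938·10.3189 = 0.5376  (Oracle)
  w_2 = 0.604986·1.0295 + -0.047938·13.4799 = -0.0233  (Lockheed)
  w_3 = 0.604986·0.9200 + -0.047938·10.3501 = 0.0604  (Exxon)
  w_4 = 0.604986·1.3342 + -0.047938·12.0220 = 0.2309  (Pfizer)
Σw_i=1.0000  μᵀw=0.1290
σ²=wᵀΣw=λ₁·μ_p+λ₂ = 0.604986·0.129 + -0.047938 = 0.030106 ≈ 0.0301

0.1944  0.5376  -0.0233  0.0604  0.2309


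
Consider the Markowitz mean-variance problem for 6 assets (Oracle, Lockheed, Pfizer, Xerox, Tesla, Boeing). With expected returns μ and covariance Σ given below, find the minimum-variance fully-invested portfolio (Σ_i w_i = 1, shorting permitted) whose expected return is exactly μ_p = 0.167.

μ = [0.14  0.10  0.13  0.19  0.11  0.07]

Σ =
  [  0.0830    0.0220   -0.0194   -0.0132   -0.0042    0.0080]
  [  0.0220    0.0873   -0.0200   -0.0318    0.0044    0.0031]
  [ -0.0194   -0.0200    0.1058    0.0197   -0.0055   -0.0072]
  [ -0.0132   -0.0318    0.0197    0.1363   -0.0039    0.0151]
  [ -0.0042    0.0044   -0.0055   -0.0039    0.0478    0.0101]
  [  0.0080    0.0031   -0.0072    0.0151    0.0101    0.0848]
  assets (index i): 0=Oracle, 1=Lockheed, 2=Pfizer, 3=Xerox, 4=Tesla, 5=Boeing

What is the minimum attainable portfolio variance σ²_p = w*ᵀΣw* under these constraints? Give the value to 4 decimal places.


0.0339

u=Σ⁻¹μ = [2.0935  1.5179  1.7145  1.7700  2.6692  0.0850]
v=Σ⁻¹𝟙 = [13.8136  13.4047  14.3399  9.5904  21.8741  6.9038]
a=μᵀu=1.303637  b=𝟙ᵀu=9.850139  c=𝟙ᵀv=79.926364  D=ac−b²=7.169702
λ₁=(c·0.167−b)/D = (79.926364·0.167−9.850139)/7.169702 = 0.487825
λ₂=(a−b·0.167)/D = (1.303637−9.850139·0.167)/7.169702 = -0.047608
w* = 0.487825·u + -0.047608·v:
  w_0 = 0.487825·2.0935 + -0.047608·13.8136 = 0.3636  (Oracle)
  w_1 = 0.487825·1.5179 + -0.047608·13.4047 = 0.1023  (Lockheed)
  w_2 = 0.487825·1.7145 + -0.047608·14.3399 = 0.1537  (Pfizer)
  w_3 = 0.487825·1.7700 + -0.047608·9.5904 = 0.4069  (Xerox)
  w_4 = 0.487825·2.6692 + -0.047608·21.8741 = 0.2607  (Tesla)
  w_5 = 0.487825·0.0850 + -0.047608·6.9038 = -0.2872  (Boeing)
Σw_i=1.0000  μᵀw=0.1670
σ²=wᵀΣw=λ₁·μ_p+λ₂ = 0.487825·0.167 + -0.047608 = 0.033859 ≈ 0.0339
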